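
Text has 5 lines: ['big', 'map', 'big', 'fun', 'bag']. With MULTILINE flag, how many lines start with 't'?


With MULTILINE flag, ^ matches the start of each line.
Lines: ['big', 'map', 'big', 'fun', 'bag']
Checking which lines start with 't':
  Line 1: 'big' -> no
  Line 2: 'map' -> no
  Line 3: 'big' -> no
  Line 4: 'fun' -> no
  Line 5: 'bag' -> no
Matching lines: []
Count: 0

0


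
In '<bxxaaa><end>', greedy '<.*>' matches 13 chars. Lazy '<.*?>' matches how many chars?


Greedy '<.*>' tries to match as MUCH as possible.
Lazy '<.*?>' tries to match as LITTLE as possible.

String: '<bxxaaa><end>'
Greedy '<.*>' starts at first '<' and extends to the LAST '>': '<bxxaaa><end>' (13 chars)
Lazy '<.*?>' starts at first '<' and stops at the FIRST '>': '<bxxaaa>' (8 chars)

8


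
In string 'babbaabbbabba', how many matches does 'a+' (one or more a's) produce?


Pattern 'a+' matches one or more consecutive a's.
String: 'babbaabbbabba'
Scanning for runs of a:
  Match 1: 'a' (length 1)
  Match 2: 'aa' (length 2)
  Match 3: 'a' (length 1)
  Match 4: 'a' (length 1)
Total matches: 4

4


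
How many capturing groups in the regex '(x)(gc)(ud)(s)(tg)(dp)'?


To count capturing groups, count each '(' that starts a group.
Pattern: '(x)(gc)(ud)(s)(tg)(dp)'
Walking through the pattern:
  Position 0: '(' -> group #1
  Position 3: '(' -> group #2
  Position 7: '(' -> group #3
  Position 11: '(' -> group #4
  Position 14: '(' -> group #5
  Position 18: '(' -> group #6
Total capturing groups: 6

6


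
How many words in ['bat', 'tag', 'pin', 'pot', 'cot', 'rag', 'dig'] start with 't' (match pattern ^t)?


Pattern ^t anchors to start of word. Check which words begin with 't':
  'bat' -> no
  'tag' -> MATCH (starts with 't')
  'pin' -> no
  'pot' -> no
  'cot' -> no
  'rag' -> no
  'dig' -> no
Matching words: ['tag']
Count: 1

1


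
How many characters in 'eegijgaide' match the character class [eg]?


Character class [eg] matches any of: {e, g}
Scanning string 'eegijgaide' character by character:
  pos 0: 'e' -> MATCH
  pos 1: 'e' -> MATCH
  pos 2: 'g' -> MATCH
  pos 3: 'i' -> no
  pos 4: 'j' -> no
  pos 5: 'g' -> MATCH
  pos 6: 'a' -> no
  pos 7: 'i' -> no
  pos 8: 'd' -> no
  pos 9: 'e' -> MATCH
Total matches: 5

5


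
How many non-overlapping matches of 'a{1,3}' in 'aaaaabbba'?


Pattern 'a{1,3}' matches between 1 and 3 consecutive a's (greedy).
String: 'aaaaabbba'
Finding runs of a's and applying greedy matching:
  Run at pos 0: 'aaaaa' (length 5)
  Run at pos 8: 'a' (length 1)
Matches: ['aaa', 'aa', 'a']
Count: 3

3


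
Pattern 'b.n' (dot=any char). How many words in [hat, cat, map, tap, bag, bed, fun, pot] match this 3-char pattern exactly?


Pattern 'b.n' means: starts with 'b', any single char, ends with 'n'.
Checking each word (must be exactly 3 chars):
  'hat' (len=3): no
  'cat' (len=3): no
  'map' (len=3): no
  'tap' (len=3): no
  'bag' (len=3): no
  'bed' (len=3): no
  'fun' (len=3): no
  'pot' (len=3): no
Matching words: []
Total: 0

0


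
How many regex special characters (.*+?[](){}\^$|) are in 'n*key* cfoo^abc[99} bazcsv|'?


Regex special characters are: . * + ? [ ] ( ) { } \ ^ $ |
Scanning 'n*key* cfoo^abc[99} bazcsv|':
  pos 1: '*' -> SPECIAL
  pos 5: '*' -> SPECIAL
  pos 11: '^' -> SPECIAL
  pos 15: '[' -> SPECIAL
  pos 18: '}' -> SPECIAL
  pos 26: '|' -> SPECIAL
Special chars found: ['*', '*', '^', '[', '}', '|']
Total: 6

6


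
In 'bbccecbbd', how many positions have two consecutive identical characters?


Looking for consecutive identical characters in 'bbccecbbd':
  pos 0-1: 'b' vs 'b' -> MATCH ('bb')
  pos 1-2: 'b' vs 'c' -> different
  pos 2-3: 'c' vs 'c' -> MATCH ('cc')
  pos 3-4: 'c' vs 'e' -> different
  pos 4-5: 'e' vs 'c' -> different
  pos 5-6: 'c' vs 'b' -> different
  pos 6-7: 'b' vs 'b' -> MATCH ('bb')
  pos 7-8: 'b' vs 'd' -> different
Consecutive identical pairs: ['bb', 'cc', 'bb']
Count: 3

3


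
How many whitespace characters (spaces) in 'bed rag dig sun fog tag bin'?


\s matches whitespace characters (spaces, tabs, etc.).
Text: 'bed rag dig sun fog tag bin'
This text has 7 words separated by spaces.
Number of spaces = number of words - 1 = 7 - 1 = 6

6


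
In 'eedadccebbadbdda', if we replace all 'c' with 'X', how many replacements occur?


re.sub('c', 'X', text) replaces every occurrence of 'c' with 'X'.
Text: 'eedadccebbadbdda'
Scanning for 'c':
  pos 5: 'c' -> replacement #1
  pos 6: 'c' -> replacement #2
Total replacements: 2

2


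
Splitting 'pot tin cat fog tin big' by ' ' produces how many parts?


Splitting by ' ' breaks the string at each occurrence of the separator.
Text: 'pot tin cat fog tin big'
Parts after split:
  Part 1: 'pot'
  Part 2: 'tin'
  Part 3: 'cat'
  Part 4: 'fog'
  Part 5: 'tin'
  Part 6: 'big'
Total parts: 6

6


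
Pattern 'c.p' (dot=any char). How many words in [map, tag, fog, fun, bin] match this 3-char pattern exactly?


Pattern 'c.p' means: starts with 'c', any single char, ends with 'p'.
Checking each word (must be exactly 3 chars):
  'map' (len=3): no
  'tag' (len=3): no
  'fog' (len=3): no
  'fun' (len=3): no
  'bin' (len=3): no
Matching words: []
Total: 0

0


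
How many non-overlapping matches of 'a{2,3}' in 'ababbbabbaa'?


Pattern 'a{2,3}' matches between 2 and 3 consecutive a's (greedy).
String: 'ababbbabbaa'
Finding runs of a's and applying greedy matching:
  Run at pos 0: 'a' (length 1)
  Run at pos 2: 'a' (length 1)
  Run at pos 6: 'a' (length 1)
  Run at pos 9: 'aa' (length 2)
Matches: ['aa']
Count: 1

1


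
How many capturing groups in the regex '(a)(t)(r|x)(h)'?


To count capturing groups, count each '(' that starts a group.
Pattern: '(a)(t)(r|x)(h)'
Walking through the pattern:
  Position 0: '(' -> group #1
  Position 3: '(' -> group #2
  Position 6: '(' -> group #3
  Position 11: '(' -> group #4
Total capturing groups: 4

4


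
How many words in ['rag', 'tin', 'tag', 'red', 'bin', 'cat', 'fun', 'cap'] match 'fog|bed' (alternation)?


Alternation 'fog|bed' matches either 'fog' or 'bed'.
Checking each word:
  'rag' -> no
  'tin' -> no
  'tag' -> no
  'red' -> no
  'bin' -> no
  'cat' -> no
  'fun' -> no
  'cap' -> no
Matches: []
Count: 0

0


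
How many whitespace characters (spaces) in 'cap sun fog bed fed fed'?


\s matches whitespace characters (spaces, tabs, etc.).
Text: 'cap sun fog bed fed fed'
This text has 6 words separated by spaces.
Number of spaces = number of words - 1 = 6 - 1 = 5

5


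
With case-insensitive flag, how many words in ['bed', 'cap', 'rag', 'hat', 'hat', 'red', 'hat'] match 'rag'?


Case-insensitive matching: compare each word's lowercase form to 'rag'.
  'bed' -> lower='bed' -> no
  'cap' -> lower='cap' -> no
  'rag' -> lower='rag' -> MATCH
  'hat' -> lower='hat' -> no
  'hat' -> lower='hat' -> no
  'red' -> lower='red' -> no
  'hat' -> lower='hat' -> no
Matches: ['rag']
Count: 1

1


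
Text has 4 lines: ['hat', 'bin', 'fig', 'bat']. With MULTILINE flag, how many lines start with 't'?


With MULTILINE flag, ^ matches the start of each line.
Lines: ['hat', 'bin', 'fig', 'bat']
Checking which lines start with 't':
  Line 1: 'hat' -> no
  Line 2: 'bin' -> no
  Line 3: 'fig' -> no
  Line 4: 'bat' -> no
Matching lines: []
Count: 0

0


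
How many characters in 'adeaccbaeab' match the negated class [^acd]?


Negated class [^acd] matches any char NOT in {a, c, d}
Scanning 'adeaccbaeab':
  pos 0: 'a' -> no (excluded)
  pos 1: 'd' -> no (excluded)
  pos 2: 'e' -> MATCH
  pos 3: 'a' -> no (excluded)
  pos 4: 'c' -> no (excluded)
  pos 5: 'c' -> no (excluded)
  pos 6: 'b' -> MATCH
  pos 7: 'a' -> no (excluded)
  pos 8: 'e' -> MATCH
  pos 9: 'a' -> no (excluded)
  pos 10: 'b' -> MATCH
Total matches: 4

4


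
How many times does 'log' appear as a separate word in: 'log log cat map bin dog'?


Scanning each word for exact match 'log':
  Word 1: 'log' -> MATCH
  Word 2: 'log' -> MATCH
  Word 3: 'cat' -> no
  Word 4: 'map' -> no
  Word 5: 'bin' -> no
  Word 6: 'dog' -> no
Total matches: 2

2


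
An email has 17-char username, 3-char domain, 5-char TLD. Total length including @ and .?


An email address has format: username@domain.tld
Username length: 17
'@' character: 1
Domain length: 3
'.' character: 1
TLD length: 5
Total = 17 + 1 + 3 + 1 + 5 = 27

27


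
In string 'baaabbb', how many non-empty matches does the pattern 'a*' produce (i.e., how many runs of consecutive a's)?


Pattern 'a*' matches zero or more a's. We want non-empty runs of consecutive a's.
String: 'baaabbb'
Walking through the string to find runs of a's:
  Run 1: positions 1-3 -> 'aaa'
Non-empty runs found: ['aaa']
Count: 1

1


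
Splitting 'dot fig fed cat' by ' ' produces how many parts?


Splitting by ' ' breaks the string at each occurrence of the separator.
Text: 'dot fig fed cat'
Parts after split:
  Part 1: 'dot'
  Part 2: 'fig'
  Part 3: 'fed'
  Part 4: 'cat'
Total parts: 4

4


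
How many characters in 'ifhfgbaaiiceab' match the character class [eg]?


Character class [eg] matches any of: {e, g}
Scanning string 'ifhfgbaaiiceab' character by character:
  pos 0: 'i' -> no
  pos 1: 'f' -> no
  pos 2: 'h' -> no
  pos 3: 'f' -> no
  pos 4: 'g' -> MATCH
  pos 5: 'b' -> no
  pos 6: 'a' -> no
  pos 7: 'a' -> no
  pos 8: 'i' -> no
  pos 9: 'i' -> no
  pos 10: 'c' -> no
  pos 11: 'e' -> MATCH
  pos 12: 'a' -> no
  pos 13: 'b' -> no
Total matches: 2

2


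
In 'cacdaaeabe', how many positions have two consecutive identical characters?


Looking for consecutive identical characters in 'cacdaaeabe':
  pos 0-1: 'c' vs 'a' -> different
  pos 1-2: 'a' vs 'c' -> different
  pos 2-3: 'c' vs 'd' -> different
  pos 3-4: 'd' vs 'a' -> different
  pos 4-5: 'a' vs 'a' -> MATCH ('aa')
  pos 5-6: 'a' vs 'e' -> different
  pos 6-7: 'e' vs 'a' -> different
  pos 7-8: 'a' vs 'b' -> different
  pos 8-9: 'b' vs 'e' -> different
Consecutive identical pairs: ['aa']
Count: 1

1


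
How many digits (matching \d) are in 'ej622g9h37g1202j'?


\d matches any digit 0-9.
Scanning 'ej622g9h37g1202j':
  pos 2: '6' -> DIGIT
  pos 3: '2' -> DIGIT
  pos 4: '2' -> DIGIT
  pos 6: '9' -> DIGIT
  pos 8: '3' -> DIGIT
  pos 9: '7' -> DIGIT
  pos 11: '1' -> DIGIT
  pos 12: '2' -> DIGIT
  pos 13: '0' -> DIGIT
  pos 14: '2' -> DIGIT
Digits found: ['6', '2', '2', '9', '3', '7', '1', '2', '0', '2']
Total: 10

10


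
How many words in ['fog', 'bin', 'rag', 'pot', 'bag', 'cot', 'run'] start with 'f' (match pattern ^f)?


Pattern ^f anchors to start of word. Check which words begin with 'f':
  'fog' -> MATCH (starts with 'f')
  'bin' -> no
  'rag' -> no
  'pot' -> no
  'bag' -> no
  'cot' -> no
  'run' -> no
Matching words: ['fog']
Count: 1

1


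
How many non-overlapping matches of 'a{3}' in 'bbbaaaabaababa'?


Pattern 'a{3}' matches exactly 3 consecutive a's (greedy, non-overlapping).
String: 'bbbaaaabaababa'
Scanning for runs of a's:
  Run at pos 3: 'aaaa' (length 4) -> 1 match(es)
  Run at pos 8: 'aa' (length 2) -> 0 match(es)
  Run at pos 11: 'a' (length 1) -> 0 match(es)
  Run at pos 13: 'a' (length 1) -> 0 match(es)
Matches found: ['aaa']
Total: 1

1


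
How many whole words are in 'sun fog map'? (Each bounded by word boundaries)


Word boundaries (\b) mark the start/end of each word.
Text: 'sun fog map'
Splitting by whitespace:
  Word 1: 'sun'
  Word 2: 'fog'
  Word 3: 'map'
Total whole words: 3

3


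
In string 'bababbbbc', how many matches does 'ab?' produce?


Pattern 'ab?' matches 'a' optionally followed by 'b'.
String: 'bababbbbc'
Scanning left to right for 'a' then checking next char:
  Match 1: 'ab' (a followed by b)
  Match 2: 'ab' (a followed by b)
Total matches: 2

2


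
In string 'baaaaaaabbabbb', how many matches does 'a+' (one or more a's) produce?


Pattern 'a+' matches one or more consecutive a's.
String: 'baaaaaaabbabbb'
Scanning for runs of a:
  Match 1: 'aaaaaaa' (length 7)
  Match 2: 'a' (length 1)
Total matches: 2

2


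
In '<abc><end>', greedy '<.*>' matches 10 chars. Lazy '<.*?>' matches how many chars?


Greedy '<.*>' tries to match as MUCH as possible.
Lazy '<.*?>' tries to match as LITTLE as possible.

String: '<abc><end>'
Greedy '<.*>' starts at first '<' and extends to the LAST '>': '<abc><end>' (10 chars)
Lazy '<.*?>' starts at first '<' and stops at the FIRST '>': '<abc>' (5 chars)

5


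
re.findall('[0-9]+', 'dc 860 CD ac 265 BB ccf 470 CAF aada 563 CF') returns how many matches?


Pattern '[0-9]+' finds one or more digits.
Text: 'dc 860 CD ac 265 BB ccf 470 CAF aada 563 CF'
Scanning for matches:
  Match 1: '860'
  Match 2: '265'
  Match 3: '470'
  Match 4: '563'
Total matches: 4

4


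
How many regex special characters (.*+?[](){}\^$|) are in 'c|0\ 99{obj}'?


Regex special characters are: . * + ? [ ] ( ) { } \ ^ $ |
Scanning 'c|0\ 99{obj}':
  pos 1: '|' -> SPECIAL
  pos 3: '\' -> SPECIAL
  pos 7: '{' -> SPECIAL
  pos 11: '}' -> SPECIAL
Special chars found: ['|', '\\', '{', '}']
Total: 4

4


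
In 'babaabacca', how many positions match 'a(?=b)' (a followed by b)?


Lookahead 'a(?=b)' matches 'a' only when followed by 'b'.
String: 'babaabacca'
Checking each position where char is 'a':
  pos 1: 'a' -> MATCH (next='b')
  pos 3: 'a' -> no (next='a')
  pos 4: 'a' -> MATCH (next='b')
  pos 6: 'a' -> no (next='c')
Matching positions: [1, 4]
Count: 2

2


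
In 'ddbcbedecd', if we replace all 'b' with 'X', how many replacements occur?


re.sub('b', 'X', text) replaces every occurrence of 'b' with 'X'.
Text: 'ddbcbedecd'
Scanning for 'b':
  pos 2: 'b' -> replacement #1
  pos 4: 'b' -> replacement #2
Total replacements: 2

2


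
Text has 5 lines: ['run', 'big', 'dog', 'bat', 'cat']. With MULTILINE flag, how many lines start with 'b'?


With MULTILINE flag, ^ matches the start of each line.
Lines: ['run', 'big', 'dog', 'bat', 'cat']
Checking which lines start with 'b':
  Line 1: 'run' -> no
  Line 2: 'big' -> MATCH
  Line 3: 'dog' -> no
  Line 4: 'bat' -> MATCH
  Line 5: 'cat' -> no
Matching lines: ['big', 'bat']
Count: 2

2


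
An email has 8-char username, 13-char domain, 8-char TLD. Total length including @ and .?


An email address has format: username@domain.tld
Username length: 8
'@' character: 1
Domain length: 13
'.' character: 1
TLD length: 8
Total = 8 + 1 + 13 + 1 + 8 = 31

31


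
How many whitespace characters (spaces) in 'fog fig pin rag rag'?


\s matches whitespace characters (spaces, tabs, etc.).
Text: 'fog fig pin rag rag'
This text has 5 words separated by spaces.
Number of spaces = number of words - 1 = 5 - 1 = 4

4


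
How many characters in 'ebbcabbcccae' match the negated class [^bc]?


Negated class [^bc] matches any char NOT in {b, c}
Scanning 'ebbcabbcccae':
  pos 0: 'e' -> MATCH
  pos 1: 'b' -> no (excluded)
  pos 2: 'b' -> no (excluded)
  pos 3: 'c' -> no (excluded)
  pos 4: 'a' -> MATCH
  pos 5: 'b' -> no (excluded)
  pos 6: 'b' -> no (excluded)
  pos 7: 'c' -> no (excluded)
  pos 8: 'c' -> no (excluded)
  pos 9: 'c' -> no (excluded)
  pos 10: 'a' -> MATCH
  pos 11: 'e' -> MATCH
Total matches: 4

4


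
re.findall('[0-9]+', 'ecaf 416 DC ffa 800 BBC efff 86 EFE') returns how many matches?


Pattern '[0-9]+' finds one or more digits.
Text: 'ecaf 416 DC ffa 800 BBC efff 86 EFE'
Scanning for matches:
  Match 1: '416'
  Match 2: '800'
  Match 3: '86'
Total matches: 3

3


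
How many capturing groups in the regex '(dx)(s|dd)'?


To count capturing groups, count each '(' that starts a group.
Pattern: '(dx)(s|dd)'
Walking through the pattern:
  Position 0: '(' -> group #1
  Position 4: '(' -> group #2
Total capturing groups: 2

2


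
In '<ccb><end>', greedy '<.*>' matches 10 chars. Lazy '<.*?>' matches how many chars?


Greedy '<.*>' tries to match as MUCH as possible.
Lazy '<.*?>' tries to match as LITTLE as possible.

String: '<ccb><end>'
Greedy '<.*>' starts at first '<' and extends to the LAST '>': '<ccb><end>' (10 chars)
Lazy '<.*?>' starts at first '<' and stops at the FIRST '>': '<ccb>' (5 chars)

5


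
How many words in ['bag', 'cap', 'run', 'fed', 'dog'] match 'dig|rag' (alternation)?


Alternation 'dig|rag' matches either 'dig' or 'rag'.
Checking each word:
  'bag' -> no
  'cap' -> no
  'run' -> no
  'fed' -> no
  'dog' -> no
Matches: []
Count: 0

0


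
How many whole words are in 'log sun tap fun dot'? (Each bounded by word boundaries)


Word boundaries (\b) mark the start/end of each word.
Text: 'log sun tap fun dot'
Splitting by whitespace:
  Word 1: 'log'
  Word 2: 'sun'
  Word 3: 'tap'
  Word 4: 'fun'
  Word 5: 'dot'
Total whole words: 5

5


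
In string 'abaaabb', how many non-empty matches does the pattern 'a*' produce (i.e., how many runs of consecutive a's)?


Pattern 'a*' matches zero or more a's. We want non-empty runs of consecutive a's.
String: 'abaaabb'
Walking through the string to find runs of a's:
  Run 1: positions 0-0 -> 'a'
  Run 2: positions 2-4 -> 'aaa'
Non-empty runs found: ['a', 'aaa']
Count: 2

2


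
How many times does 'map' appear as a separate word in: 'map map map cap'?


Scanning each word for exact match 'map':
  Word 1: 'map' -> MATCH
  Word 2: 'map' -> MATCH
  Word 3: 'map' -> MATCH
  Word 4: 'cap' -> no
Total matches: 3

3


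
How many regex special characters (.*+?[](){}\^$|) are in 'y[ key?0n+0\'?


Regex special characters are: . * + ? [ ] ( ) { } \ ^ $ |
Scanning 'y[ key?0n+0\':
  pos 1: '[' -> SPECIAL
  pos 6: '?' -> SPECIAL
  pos 9: '+' -> SPECIAL
  pos 11: '\' -> SPECIAL
Special chars found: ['[', '?', '+', '\\']
Total: 4

4


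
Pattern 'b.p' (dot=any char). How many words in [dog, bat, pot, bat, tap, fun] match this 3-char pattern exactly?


Pattern 'b.p' means: starts with 'b', any single char, ends with 'p'.
Checking each word (must be exactly 3 chars):
  'dog' (len=3): no
  'bat' (len=3): no
  'pot' (len=3): no
  'bat' (len=3): no
  'tap' (len=3): no
  'fun' (len=3): no
Matching words: []
Total: 0

0


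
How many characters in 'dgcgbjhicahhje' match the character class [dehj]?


Character class [dehj] matches any of: {d, e, h, j}
Scanning string 'dgcgbjhicahhje' character by character:
  pos 0: 'd' -> MATCH
  pos 1: 'g' -> no
  pos 2: 'c' -> no
  pos 3: 'g' -> no
  pos 4: 'b' -> no
  pos 5: 'j' -> MATCH
  pos 6: 'h' -> MATCH
  pos 7: 'i' -> no
  pos 8: 'c' -> no
  pos 9: 'a' -> no
  pos 10: 'h' -> MATCH
  pos 11: 'h' -> MATCH
  pos 12: 'j' -> MATCH
  pos 13: 'e' -> MATCH
Total matches: 7

7


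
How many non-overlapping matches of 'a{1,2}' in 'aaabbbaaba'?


Pattern 'a{1,2}' matches between 1 and 2 consecutive a's (greedy).
String: 'aaabbbaaba'
Finding runs of a's and applying greedy matching:
  Run at pos 0: 'aaa' (length 3)
  Run at pos 6: 'aa' (length 2)
  Run at pos 9: 'a' (length 1)
Matches: ['aa', 'a', 'aa', 'a']
Count: 4

4


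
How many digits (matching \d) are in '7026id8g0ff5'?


\d matches any digit 0-9.
Scanning '7026id8g0ff5':
  pos 0: '7' -> DIGIT
  pos 1: '0' -> DIGIT
  pos 2: '2' -> DIGIT
  pos 3: '6' -> DIGIT
  pos 6: '8' -> DIGIT
  pos 8: '0' -> DIGIT
  pos 11: '5' -> DIGIT
Digits found: ['7', '0', '2', '6', '8', '0', '5']
Total: 7

7


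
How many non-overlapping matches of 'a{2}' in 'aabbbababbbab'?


Pattern 'a{2}' matches exactly 2 consecutive a's (greedy, non-overlapping).
String: 'aabbbababbbab'
Scanning for runs of a's:
  Run at pos 0: 'aa' (length 2) -> 1 match(es)
  Run at pos 5: 'a' (length 1) -> 0 match(es)
  Run at pos 7: 'a' (length 1) -> 0 match(es)
  Run at pos 11: 'a' (length 1) -> 0 match(es)
Matches found: ['aa']
Total: 1

1


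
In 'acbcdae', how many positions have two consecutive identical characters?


Looking for consecutive identical characters in 'acbcdae':
  pos 0-1: 'a' vs 'c' -> different
  pos 1-2: 'c' vs 'b' -> different
  pos 2-3: 'b' vs 'c' -> different
  pos 3-4: 'c' vs 'd' -> different
  pos 4-5: 'd' vs 'a' -> different
  pos 5-6: 'a' vs 'e' -> different
Consecutive identical pairs: []
Count: 0

0


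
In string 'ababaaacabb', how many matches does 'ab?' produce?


Pattern 'ab?' matches 'a' optionally followed by 'b'.
String: 'ababaaacabb'
Scanning left to right for 'a' then checking next char:
  Match 1: 'ab' (a followed by b)
  Match 2: 'ab' (a followed by b)
  Match 3: 'a' (a not followed by b)
  Match 4: 'a' (a not followed by b)
  Match 5: 'a' (a not followed by b)
  Match 6: 'ab' (a followed by b)
Total matches: 6

6


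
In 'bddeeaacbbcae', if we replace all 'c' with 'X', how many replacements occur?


re.sub('c', 'X', text) replaces every occurrence of 'c' with 'X'.
Text: 'bddeeaacbbcae'
Scanning for 'c':
  pos 7: 'c' -> replacement #1
  pos 10: 'c' -> replacement #2
Total replacements: 2

2


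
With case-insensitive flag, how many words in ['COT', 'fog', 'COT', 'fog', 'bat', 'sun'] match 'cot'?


Case-insensitive matching: compare each word's lowercase form to 'cot'.
  'COT' -> lower='cot' -> MATCH
  'fog' -> lower='fog' -> no
  'COT' -> lower='cot' -> MATCH
  'fog' -> lower='fog' -> no
  'bat' -> lower='bat' -> no
  'sun' -> lower='sun' -> no
Matches: ['COT', 'COT']
Count: 2

2


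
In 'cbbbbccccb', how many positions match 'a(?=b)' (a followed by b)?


Lookahead 'a(?=b)' matches 'a' only when followed by 'b'.
String: 'cbbbbccccb'
Checking each position where char is 'a':
Matching positions: []
Count: 0

0


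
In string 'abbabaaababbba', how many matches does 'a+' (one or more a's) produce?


Pattern 'a+' matches one or more consecutive a's.
String: 'abbabaaababbba'
Scanning for runs of a:
  Match 1: 'a' (length 1)
  Match 2: 'a' (length 1)
  Match 3: 'aaa' (length 3)
  Match 4: 'a' (length 1)
  Match 5: 'a' (length 1)
Total matches: 5

5


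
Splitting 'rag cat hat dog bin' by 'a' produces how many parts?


Splitting by 'a' breaks the string at each occurrence of the separator.
Text: 'rag cat hat dog bin'
Parts after split:
  Part 1: 'r'
  Part 2: 'g c'
  Part 3: 't h'
  Part 4: 't dog bin'
Total parts: 4

4


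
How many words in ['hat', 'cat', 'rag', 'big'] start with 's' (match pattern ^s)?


Pattern ^s anchors to start of word. Check which words begin with 's':
  'hat' -> no
  'cat' -> no
  'rag' -> no
  'big' -> no
Matching words: []
Count: 0

0


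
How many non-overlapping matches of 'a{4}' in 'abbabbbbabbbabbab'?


Pattern 'a{4}' matches exactly 4 consecutive a's (greedy, non-overlapping).
String: 'abbabbbbabbbabbab'
Scanning for runs of a's:
  Run at pos 0: 'a' (length 1) -> 0 match(es)
  Run at pos 3: 'a' (length 1) -> 0 match(es)
  Run at pos 8: 'a' (length 1) -> 0 match(es)
  Run at pos 12: 'a' (length 1) -> 0 match(es)
  Run at pos 15: 'a' (length 1) -> 0 match(es)
Matches found: []
Total: 0

0


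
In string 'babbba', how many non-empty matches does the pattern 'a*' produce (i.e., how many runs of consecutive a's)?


Pattern 'a*' matches zero or more a's. We want non-empty runs of consecutive a's.
String: 'babbba'
Walking through the string to find runs of a's:
  Run 1: positions 1-1 -> 'a'
  Run 2: positions 5-5 -> 'a'
Non-empty runs found: ['a', 'a']
Count: 2

2


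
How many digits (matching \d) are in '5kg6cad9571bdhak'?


\d matches any digit 0-9.
Scanning '5kg6cad9571bdhak':
  pos 0: '5' -> DIGIT
  pos 3: '6' -> DIGIT
  pos 7: '9' -> DIGIT
  pos 8: '5' -> DIGIT
  pos 9: '7' -> DIGIT
  pos 10: '1' -> DIGIT
Digits found: ['5', '6', '9', '5', '7', '1']
Total: 6

6


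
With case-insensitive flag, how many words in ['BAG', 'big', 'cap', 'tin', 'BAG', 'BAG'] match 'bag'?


Case-insensitive matching: compare each word's lowercase form to 'bag'.
  'BAG' -> lower='bag' -> MATCH
  'big' -> lower='big' -> no
  'cap' -> lower='cap' -> no
  'tin' -> lower='tin' -> no
  'BAG' -> lower='bag' -> MATCH
  'BAG' -> lower='bag' -> MATCH
Matches: ['BAG', 'BAG', 'BAG']
Count: 3

3


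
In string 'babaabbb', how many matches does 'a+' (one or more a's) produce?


Pattern 'a+' matches one or more consecutive a's.
String: 'babaabbb'
Scanning for runs of a:
  Match 1: 'a' (length 1)
  Match 2: 'aa' (length 2)
Total matches: 2

2


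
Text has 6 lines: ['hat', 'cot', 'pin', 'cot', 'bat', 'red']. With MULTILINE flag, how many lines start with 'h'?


With MULTILINE flag, ^ matches the start of each line.
Lines: ['hat', 'cot', 'pin', 'cot', 'bat', 'red']
Checking which lines start with 'h':
  Line 1: 'hat' -> MATCH
  Line 2: 'cot' -> no
  Line 3: 'pin' -> no
  Line 4: 'cot' -> no
  Line 5: 'bat' -> no
  Line 6: 'red' -> no
Matching lines: ['hat']
Count: 1

1


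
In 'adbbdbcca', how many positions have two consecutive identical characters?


Looking for consecutive identical characters in 'adbbdbcca':
  pos 0-1: 'a' vs 'd' -> different
  pos 1-2: 'd' vs 'b' -> different
  pos 2-3: 'b' vs 'b' -> MATCH ('bb')
  pos 3-4: 'b' vs 'd' -> different
  pos 4-5: 'd' vs 'b' -> different
  pos 5-6: 'b' vs 'c' -> different
  pos 6-7: 'c' vs 'c' -> MATCH ('cc')
  pos 7-8: 'c' vs 'a' -> different
Consecutive identical pairs: ['bb', 'cc']
Count: 2

2


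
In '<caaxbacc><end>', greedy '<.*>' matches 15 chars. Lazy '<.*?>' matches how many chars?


Greedy '<.*>' tries to match as MUCH as possible.
Lazy '<.*?>' tries to match as LITTLE as possible.

String: '<caaxbacc><end>'
Greedy '<.*>' starts at first '<' and extends to the LAST '>': '<caaxbacc><end>' (15 chars)
Lazy '<.*?>' starts at first '<' and stops at the FIRST '>': '<caaxbacc>' (10 chars)

10


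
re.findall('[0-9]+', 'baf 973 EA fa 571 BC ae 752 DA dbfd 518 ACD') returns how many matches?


Pattern '[0-9]+' finds one or more digits.
Text: 'baf 973 EA fa 571 BC ae 752 DA dbfd 518 ACD'
Scanning for matches:
  Match 1: '973'
  Match 2: '571'
  Match 3: '752'
  Match 4: '518'
Total matches: 4

4


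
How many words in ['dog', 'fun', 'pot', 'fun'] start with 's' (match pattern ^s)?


Pattern ^s anchors to start of word. Check which words begin with 's':
  'dog' -> no
  'fun' -> no
  'pot' -> no
  'fun' -> no
Matching words: []
Count: 0

0


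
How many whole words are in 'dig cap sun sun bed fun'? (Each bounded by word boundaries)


Word boundaries (\b) mark the start/end of each word.
Text: 'dig cap sun sun bed fun'
Splitting by whitespace:
  Word 1: 'dig'
  Word 2: 'cap'
  Word 3: 'sun'
  Word 4: 'sun'
  Word 5: 'bed'
  Word 6: 'fun'
Total whole words: 6

6


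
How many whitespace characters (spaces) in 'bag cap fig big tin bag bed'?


\s matches whitespace characters (spaces, tabs, etc.).
Text: 'bag cap fig big tin bag bed'
This text has 7 words separated by spaces.
Number of spaces = number of words - 1 = 7 - 1 = 6

6


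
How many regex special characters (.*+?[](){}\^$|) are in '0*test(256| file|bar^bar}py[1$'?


Regex special characters are: . * + ? [ ] ( ) { } \ ^ $ |
Scanning '0*test(256| file|bar^bar}py[1$':
  pos 1: '*' -> SPECIAL
  pos 6: '(' -> SPECIAL
  pos 10: '|' -> SPECIAL
  pos 16: '|' -> SPECIAL
  pos 20: '^' -> SPECIAL
  pos 24: '}' -> SPECIAL
  pos 27: '[' -> SPECIAL
  pos 29: '$' -> SPECIAL
Special chars found: ['*', '(', '|', '|', '^', '}', '[', '$']
Total: 8

8


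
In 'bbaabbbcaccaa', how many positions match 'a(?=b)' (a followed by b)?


Lookahead 'a(?=b)' matches 'a' only when followed by 'b'.
String: 'bbaabbbcaccaa'
Checking each position where char is 'a':
  pos 2: 'a' -> no (next='a')
  pos 3: 'a' -> MATCH (next='b')
  pos 8: 'a' -> no (next='c')
  pos 11: 'a' -> no (next='a')
Matching positions: [3]
Count: 1

1


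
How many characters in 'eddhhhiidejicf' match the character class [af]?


Character class [af] matches any of: {a, f}
Scanning string 'eddhhhiidejicf' character by character:
  pos 0: 'e' -> no
  pos 1: 'd' -> no
  pos 2: 'd' -> no
  pos 3: 'h' -> no
  pos 4: 'h' -> no
  pos 5: 'h' -> no
  pos 6: 'i' -> no
  pos 7: 'i' -> no
  pos 8: 'd' -> no
  pos 9: 'e' -> no
  pos 10: 'j' -> no
  pos 11: 'i' -> no
  pos 12: 'c' -> no
  pos 13: 'f' -> MATCH
Total matches: 1

1


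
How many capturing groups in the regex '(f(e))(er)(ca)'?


To count capturing groups, count each '(' that starts a group.
Pattern: '(f(e))(er)(ca)'
Walking through the pattern:
  Position 0: '(' -> group #1
  Position 2: '(' -> group #2
  Position 6: '(' -> group #3
  Position 10: '(' -> group #4
Total capturing groups: 4

4


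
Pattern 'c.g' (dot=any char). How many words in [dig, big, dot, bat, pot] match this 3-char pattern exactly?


Pattern 'c.g' means: starts with 'c', any single char, ends with 'g'.
Checking each word (must be exactly 3 chars):
  'dig' (len=3): no
  'big' (len=3): no
  'dot' (len=3): no
  'bat' (len=3): no
  'pot' (len=3): no
Matching words: []
Total: 0

0


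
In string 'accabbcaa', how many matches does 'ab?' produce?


Pattern 'ab?' matches 'a' optionally followed by 'b'.
String: 'accabbcaa'
Scanning left to right for 'a' then checking next char:
  Match 1: 'a' (a not followed by b)
  Match 2: 'ab' (a followed by b)
  Match 3: 'a' (a not followed by b)
  Match 4: 'a' (a not followed by b)
Total matches: 4

4


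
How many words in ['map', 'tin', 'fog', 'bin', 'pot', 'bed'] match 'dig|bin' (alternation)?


Alternation 'dig|bin' matches either 'dig' or 'bin'.
Checking each word:
  'map' -> no
  'tin' -> no
  'fog' -> no
  'bin' -> MATCH
  'pot' -> no
  'bed' -> no
Matches: ['bin']
Count: 1

1


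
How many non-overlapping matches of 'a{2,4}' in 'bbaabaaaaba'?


Pattern 'a{2,4}' matches between 2 and 4 consecutive a's (greedy).
String: 'bbaabaaaaba'
Finding runs of a's and applying greedy matching:
  Run at pos 2: 'aa' (length 2)
  Run at pos 5: 'aaaa' (length 4)
  Run at pos 10: 'a' (length 1)
Matches: ['aa', 'aaaa']
Count: 2

2


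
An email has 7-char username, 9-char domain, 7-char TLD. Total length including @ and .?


An email address has format: username@domain.tld
Username length: 7
'@' character: 1
Domain length: 9
'.' character: 1
TLD length: 7
Total = 7 + 1 + 9 + 1 + 7 = 25

25


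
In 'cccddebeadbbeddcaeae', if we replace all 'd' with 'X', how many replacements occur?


re.sub('d', 'X', text) replaces every occurrence of 'd' with 'X'.
Text: 'cccddebeadbbeddcaeae'
Scanning for 'd':
  pos 3: 'd' -> replacement #1
  pos 4: 'd' -> replacement #2
  pos 9: 'd' -> replacement #3
  pos 13: 'd' -> replacement #4
  pos 14: 'd' -> replacement #5
Total replacements: 5

5


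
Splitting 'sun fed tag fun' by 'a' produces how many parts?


Splitting by 'a' breaks the string at each occurrence of the separator.
Text: 'sun fed tag fun'
Parts after split:
  Part 1: 'sun fed t'
  Part 2: 'g fun'
Total parts: 2

2


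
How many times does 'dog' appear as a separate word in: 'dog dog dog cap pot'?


Scanning each word for exact match 'dog':
  Word 1: 'dog' -> MATCH
  Word 2: 'dog' -> MATCH
  Word 3: 'dog' -> MATCH
  Word 4: 'cap' -> no
  Word 5: 'pot' -> no
Total matches: 3

3


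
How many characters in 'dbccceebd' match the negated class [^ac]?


Negated class [^ac] matches any char NOT in {a, c}
Scanning 'dbccceebd':
  pos 0: 'd' -> MATCH
  pos 1: 'b' -> MATCH
  pos 2: 'c' -> no (excluded)
  pos 3: 'c' -> no (excluded)
  pos 4: 'c' -> no (excluded)
  pos 5: 'e' -> MATCH
  pos 6: 'e' -> MATCH
  pos 7: 'b' -> MATCH
  pos 8: 'd' -> MATCH
Total matches: 6

6


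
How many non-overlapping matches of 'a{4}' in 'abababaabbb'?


Pattern 'a{4}' matches exactly 4 consecutive a's (greedy, non-overlapping).
String: 'abababaabbb'
Scanning for runs of a's:
  Run at pos 0: 'a' (length 1) -> 0 match(es)
  Run at pos 2: 'a' (length 1) -> 0 match(es)
  Run at pos 4: 'a' (length 1) -> 0 match(es)
  Run at pos 6: 'aa' (length 2) -> 0 match(es)
Matches found: []
Total: 0

0


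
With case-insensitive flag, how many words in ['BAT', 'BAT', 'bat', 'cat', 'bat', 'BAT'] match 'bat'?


Case-insensitive matching: compare each word's lowercase form to 'bat'.
  'BAT' -> lower='bat' -> MATCH
  'BAT' -> lower='bat' -> MATCH
  'bat' -> lower='bat' -> MATCH
  'cat' -> lower='cat' -> no
  'bat' -> lower='bat' -> MATCH
  'BAT' -> lower='bat' -> MATCH
Matches: ['BAT', 'BAT', 'bat', 'bat', 'BAT']
Count: 5

5


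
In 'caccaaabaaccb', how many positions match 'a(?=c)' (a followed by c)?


Lookahead 'a(?=c)' matches 'a' only when followed by 'c'.
String: 'caccaaabaaccb'
Checking each position where char is 'a':
  pos 1: 'a' -> MATCH (next='c')
  pos 4: 'a' -> no (next='a')
  pos 5: 'a' -> no (next='a')
  pos 6: 'a' -> no (next='b')
  pos 8: 'a' -> no (next='a')
  pos 9: 'a' -> MATCH (next='c')
Matching positions: [1, 9]
Count: 2

2


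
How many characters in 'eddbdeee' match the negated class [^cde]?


Negated class [^cde] matches any char NOT in {c, d, e}
Scanning 'eddbdeee':
  pos 0: 'e' -> no (excluded)
  pos 1: 'd' -> no (excluded)
  pos 2: 'd' -> no (excluded)
  pos 3: 'b' -> MATCH
  pos 4: 'd' -> no (excluded)
  pos 5: 'e' -> no (excluded)
  pos 6: 'e' -> no (excluded)
  pos 7: 'e' -> no (excluded)
Total matches: 1

1


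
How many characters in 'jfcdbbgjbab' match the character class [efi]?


Character class [efi] matches any of: {e, f, i}
Scanning string 'jfcdbbgjbab' character by character:
  pos 0: 'j' -> no
  pos 1: 'f' -> MATCH
  pos 2: 'c' -> no
  pos 3: 'd' -> no
  pos 4: 'b' -> no
  pos 5: 'b' -> no
  pos 6: 'g' -> no
  pos 7: 'j' -> no
  pos 8: 'b' -> no
  pos 9: 'a' -> no
  pos 10: 'b' -> no
Total matches: 1

1


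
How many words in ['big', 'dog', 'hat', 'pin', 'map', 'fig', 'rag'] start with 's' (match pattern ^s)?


Pattern ^s anchors to start of word. Check which words begin with 's':
  'big' -> no
  'dog' -> no
  'hat' -> no
  'pin' -> no
  'map' -> no
  'fig' -> no
  'rag' -> no
Matching words: []
Count: 0

0


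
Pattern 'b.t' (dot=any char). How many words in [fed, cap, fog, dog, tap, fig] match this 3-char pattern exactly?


Pattern 'b.t' means: starts with 'b', any single char, ends with 't'.
Checking each word (must be exactly 3 chars):
  'fed' (len=3): no
  'cap' (len=3): no
  'fog' (len=3): no
  'dog' (len=3): no
  'tap' (len=3): no
  'fig' (len=3): no
Matching words: []
Total: 0

0


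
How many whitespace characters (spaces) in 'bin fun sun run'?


\s matches whitespace characters (spaces, tabs, etc.).
Text: 'bin fun sun run'
This text has 4 words separated by spaces.
Number of spaces = number of words - 1 = 4 - 1 = 3

3


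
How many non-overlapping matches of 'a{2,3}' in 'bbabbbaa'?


Pattern 'a{2,3}' matches between 2 and 3 consecutive a's (greedy).
String: 'bbabbbaa'
Finding runs of a's and applying greedy matching:
  Run at pos 2: 'a' (length 1)
  Run at pos 6: 'aa' (length 2)
Matches: ['aa']
Count: 1

1


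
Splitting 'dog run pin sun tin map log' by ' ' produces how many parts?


Splitting by ' ' breaks the string at each occurrence of the separator.
Text: 'dog run pin sun tin map log'
Parts after split:
  Part 1: 'dog'
  Part 2: 'run'
  Part 3: 'pin'
  Part 4: 'sun'
  Part 5: 'tin'
  Part 6: 'map'
  Part 7: 'log'
Total parts: 7

7


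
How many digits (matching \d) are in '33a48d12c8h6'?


\d matches any digit 0-9.
Scanning '33a48d12c8h6':
  pos 0: '3' -> DIGIT
  pos 1: '3' -> DIGIT
  pos 3: '4' -> DIGIT
  pos 4: '8' -> DIGIT
  pos 6: '1' -> DIGIT
  pos 7: '2' -> DIGIT
  pos 9: '8' -> DIGIT
  pos 11: '6' -> DIGIT
Digits found: ['3', '3', '4', '8', '1', '2', '8', '6']
Total: 8

8


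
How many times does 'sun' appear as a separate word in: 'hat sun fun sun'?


Scanning each word for exact match 'sun':
  Word 1: 'hat' -> no
  Word 2: 'sun' -> MATCH
  Word 3: 'fun' -> no
  Word 4: 'sun' -> MATCH
Total matches: 2

2


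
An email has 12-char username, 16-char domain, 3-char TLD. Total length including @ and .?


An email address has format: username@domain.tld
Username length: 12
'@' character: 1
Domain length: 16
'.' character: 1
TLD length: 3
Total = 12 + 1 + 16 + 1 + 3 = 33

33


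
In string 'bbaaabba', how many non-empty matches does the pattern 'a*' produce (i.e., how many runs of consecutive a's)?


Pattern 'a*' matches zero or more a's. We want non-empty runs of consecutive a's.
String: 'bbaaabba'
Walking through the string to find runs of a's:
  Run 1: positions 2-4 -> 'aaa'
  Run 2: positions 7-7 -> 'a'
Non-empty runs found: ['aaa', 'a']
Count: 2

2


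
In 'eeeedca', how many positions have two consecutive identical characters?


Looking for consecutive identical characters in 'eeeedca':
  pos 0-1: 'e' vs 'e' -> MATCH ('ee')
  pos 1-2: 'e' vs 'e' -> MATCH ('ee')
  pos 2-3: 'e' vs 'e' -> MATCH ('ee')
  pos 3-4: 'e' vs 'd' -> different
  pos 4-5: 'd' vs 'c' -> different
  pos 5-6: 'c' vs 'a' -> different
Consecutive identical pairs: ['ee', 'ee', 'ee']
Count: 3

3


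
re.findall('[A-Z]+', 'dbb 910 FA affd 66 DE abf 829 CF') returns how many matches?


Pattern '[A-Z]+' finds one or more uppercase letters.
Text: 'dbb 910 FA affd 66 DE abf 829 CF'
Scanning for matches:
  Match 1: 'FA'
  Match 2: 'DE'
  Match 3: 'CF'
Total matches: 3

3


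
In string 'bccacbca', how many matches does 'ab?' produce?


Pattern 'ab?' matches 'a' optionally followed by 'b'.
String: 'bccacbca'
Scanning left to right for 'a' then checking next char:
  Match 1: 'a' (a not followed by b)
  Match 2: 'a' (a not followed by b)
Total matches: 2

2


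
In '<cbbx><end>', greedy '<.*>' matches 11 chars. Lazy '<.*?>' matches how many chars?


Greedy '<.*>' tries to match as MUCH as possible.
Lazy '<.*?>' tries to match as LITTLE as possible.

String: '<cbbx><end>'
Greedy '<.*>' starts at first '<' and extends to the LAST '>': '<cbbx><end>' (11 chars)
Lazy '<.*?>' starts at first '<' and stops at the FIRST '>': '<cbbx>' (6 chars)

6


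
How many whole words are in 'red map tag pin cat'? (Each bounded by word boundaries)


Word boundaries (\b) mark the start/end of each word.
Text: 'red map tag pin cat'
Splitting by whitespace:
  Word 1: 'red'
  Word 2: 'map'
  Word 3: 'tag'
  Word 4: 'pin'
  Word 5: 'cat'
Total whole words: 5

5


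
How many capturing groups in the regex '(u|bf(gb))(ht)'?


To count capturing groups, count each '(' that starts a group.
Pattern: '(u|bf(gb))(ht)'
Walking through the pattern:
  Position 0: '(' -> group #1
  Position 5: '(' -> group #2
  Position 10: '(' -> group #3
Total capturing groups: 3

3


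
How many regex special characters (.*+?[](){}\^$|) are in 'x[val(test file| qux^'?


Regex special characters are: . * + ? [ ] ( ) { } \ ^ $ |
Scanning 'x[val(test file| qux^':
  pos 1: '[' -> SPECIAL
  pos 5: '(' -> SPECIAL
  pos 15: '|' -> SPECIAL
  pos 20: '^' -> SPECIAL
Special chars found: ['[', '(', '|', '^']
Total: 4

4


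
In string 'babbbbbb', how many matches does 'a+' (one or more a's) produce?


Pattern 'a+' matches one or more consecutive a's.
String: 'babbbbbb'
Scanning for runs of a:
  Match 1: 'a' (length 1)
Total matches: 1

1


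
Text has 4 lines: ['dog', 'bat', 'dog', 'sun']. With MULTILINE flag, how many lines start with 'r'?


With MULTILINE flag, ^ matches the start of each line.
Lines: ['dog', 'bat', 'dog', 'sun']
Checking which lines start with 'r':
  Line 1: 'dog' -> no
  Line 2: 'bat' -> no
  Line 3: 'dog' -> no
  Line 4: 'sun' -> no
Matching lines: []
Count: 0

0


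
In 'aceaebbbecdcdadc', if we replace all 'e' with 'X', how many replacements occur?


re.sub('e', 'X', text) replaces every occurrence of 'e' with 'X'.
Text: 'aceaebbbecdcdadc'
Scanning for 'e':
  pos 2: 'e' -> replacement #1
  pos 4: 'e' -> replacement #2
  pos 8: 'e' -> replacement #3
Total replacements: 3

3


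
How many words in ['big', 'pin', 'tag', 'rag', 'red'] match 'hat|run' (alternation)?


Alternation 'hat|run' matches either 'hat' or 'run'.
Checking each word:
  'big' -> no
  'pin' -> no
  'tag' -> no
  'rag' -> no
  'red' -> no
Matches: []
Count: 0

0


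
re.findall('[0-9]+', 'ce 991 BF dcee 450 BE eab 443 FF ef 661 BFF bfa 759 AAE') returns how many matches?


Pattern '[0-9]+' finds one or more digits.
Text: 'ce 991 BF dcee 450 BE eab 443 FF ef 661 BFF bfa 759 AAE'
Scanning for matches:
  Match 1: '991'
  Match 2: '450'
  Match 3: '443'
  Match 4: '661'
  Match 5: '759'
Total matches: 5

5


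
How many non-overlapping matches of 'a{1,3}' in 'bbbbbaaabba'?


Pattern 'a{1,3}' matches between 1 and 3 consecutive a's (greedy).
String: 'bbbbbaaabba'
Finding runs of a's and applying greedy matching:
  Run at pos 5: 'aaa' (length 3)
  Run at pos 10: 'a' (length 1)
Matches: ['aaa', 'a']
Count: 2

2
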